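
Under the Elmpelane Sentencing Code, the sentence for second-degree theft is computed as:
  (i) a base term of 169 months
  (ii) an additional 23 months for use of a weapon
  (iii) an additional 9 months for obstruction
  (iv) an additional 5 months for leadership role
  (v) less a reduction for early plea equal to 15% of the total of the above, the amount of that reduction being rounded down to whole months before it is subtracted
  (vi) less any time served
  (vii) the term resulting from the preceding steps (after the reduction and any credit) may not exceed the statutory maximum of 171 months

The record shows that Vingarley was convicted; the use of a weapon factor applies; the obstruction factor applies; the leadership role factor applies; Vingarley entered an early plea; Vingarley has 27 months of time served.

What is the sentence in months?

Use of a weapon enhancement: +23 months
Obstruction enhancement: +9 months
Leadership role enhancement: +5 months
Adjusted term: 169 months + 23 months + 9 months + 5 months = 206 months
Early plea reduction: 15% of 206 months = 30 months (rounded down)
After reduction: 206 − 30 = 176 months
Less time served: 176 months − 27 months = 149 months
Cap at 171 months: 149 months is within the cap, no reduction.

149 months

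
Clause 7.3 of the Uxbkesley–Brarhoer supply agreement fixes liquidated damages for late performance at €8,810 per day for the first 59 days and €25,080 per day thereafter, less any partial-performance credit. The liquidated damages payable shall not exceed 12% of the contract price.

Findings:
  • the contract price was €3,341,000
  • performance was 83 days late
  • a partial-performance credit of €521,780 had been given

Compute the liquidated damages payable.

€400,920

First 59 days: 59 × €8,810 = €519,790
Remaining days: (83 − 59) × €25,080 = €601,920
Accrued per-day damages: €519,790 + €601,920 = €1,121,710
Less partial-performance credit: €1,121,710 − €521,780 = €599,930
Cap: 12% of €3,341,000 = €400,920
Cap at €400,920: €599,930 exceeds the cap → €400,920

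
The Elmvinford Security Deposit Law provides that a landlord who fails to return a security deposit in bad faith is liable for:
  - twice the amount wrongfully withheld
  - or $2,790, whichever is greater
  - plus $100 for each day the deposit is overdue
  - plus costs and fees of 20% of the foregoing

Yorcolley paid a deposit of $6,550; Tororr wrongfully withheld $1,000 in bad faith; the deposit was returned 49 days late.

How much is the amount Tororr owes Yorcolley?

Doubled: 2 × $1,000 = $2,000
Minimum $2,790: $2,000 is below the minimum → $2,790
Late-return penalty: 49 × $100 = $4,900
Damages plus late penalty: $2,790 + $4,900 = $7,690
Costs and fees: 20% of $7,690 = $1,538
Total recovery: $7,690 + $1,538 = $9,228

$9,228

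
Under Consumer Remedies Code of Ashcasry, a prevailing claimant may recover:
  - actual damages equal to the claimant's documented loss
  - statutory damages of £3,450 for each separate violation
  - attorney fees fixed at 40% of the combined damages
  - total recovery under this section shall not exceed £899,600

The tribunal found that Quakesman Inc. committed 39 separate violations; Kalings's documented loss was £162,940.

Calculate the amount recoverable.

Statutory damages: 39 × £3,450 = £134,550
Combined damages: £162,940 + £134,550 = £297,490
Attorney fees: 40% of £297,490 = £118,996
Total before cap: £297,490 + £118,996 = £416,486
Cap at £899,600: £416,486 is within the cap, no reduction.

£416,486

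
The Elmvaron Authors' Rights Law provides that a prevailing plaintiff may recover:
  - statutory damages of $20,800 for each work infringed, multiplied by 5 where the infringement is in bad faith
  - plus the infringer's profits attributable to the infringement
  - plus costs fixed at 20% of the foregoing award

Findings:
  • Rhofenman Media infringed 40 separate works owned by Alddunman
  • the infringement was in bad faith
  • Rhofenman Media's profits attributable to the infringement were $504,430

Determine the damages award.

Statutory damages: 40 × $20,800 = $832,000
Multiplied by 5: 5 × $832,000 = $4,160,000
Combined award: $4,160,000 + $504,430 = $4,664,430
Costs: 20% of $4,664,430 = $932,886
Award plus costs: $4,664,430 + $932,886 = $5,597,316

$5,597,316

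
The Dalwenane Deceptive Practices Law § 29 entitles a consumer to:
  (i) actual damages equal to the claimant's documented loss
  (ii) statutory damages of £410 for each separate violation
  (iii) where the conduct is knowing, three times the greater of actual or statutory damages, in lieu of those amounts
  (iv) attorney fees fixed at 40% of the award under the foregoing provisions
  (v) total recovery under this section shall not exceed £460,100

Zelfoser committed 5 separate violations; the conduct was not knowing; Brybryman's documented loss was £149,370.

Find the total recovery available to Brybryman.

£211,988

Statutory damages: 5 × £410 = £2,050
Conduct not knowing: the in-lieu enhancement does not apply.
Actual plus statutory damages: £149,370 + £2,050 = £151,420
Attorney fees: 40% of £151,420 = £60,568
Total before cap: £151,420 + £60,568 = £211,988
Cap at £460,100: £211,988 is within the cap, no reduction.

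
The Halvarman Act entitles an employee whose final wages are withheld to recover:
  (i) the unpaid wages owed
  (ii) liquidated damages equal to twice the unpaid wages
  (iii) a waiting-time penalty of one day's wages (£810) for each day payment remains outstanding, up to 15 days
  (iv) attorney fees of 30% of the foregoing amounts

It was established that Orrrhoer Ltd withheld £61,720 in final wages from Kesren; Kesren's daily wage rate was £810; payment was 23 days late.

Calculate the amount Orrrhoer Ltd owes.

Doubled: 2 × £61,720 = £123,440
Penalty days: min(23, 15) = 15
Waiting-time penalty: 15 × £810 = £12,150
Subtotal: £61,720 + £123,440 + £12,150 = £197,310
Attorney fees: 30% of £197,310 = £59,193
Total award: £197,310 + £59,193 = £256,503

Total award: £256,503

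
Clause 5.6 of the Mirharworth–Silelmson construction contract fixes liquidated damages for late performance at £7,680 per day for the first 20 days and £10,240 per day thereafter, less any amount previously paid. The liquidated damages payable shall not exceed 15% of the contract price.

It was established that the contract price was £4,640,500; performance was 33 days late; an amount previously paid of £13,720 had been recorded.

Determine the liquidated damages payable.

£273,000

First 20 days: 20 × £7,680 = £153,600
Remaining days: (33 − 20) × £10,240 = £133,120
Accrued per-day damages: £153,600 + £133,120 = £286,720
Less amount previously paid: £286,720 − £13,720 = £273,000
Cap: 15% of £4,640,500 = £696,075
Cap at £696,075: £273,000 is within the cap, no reduction.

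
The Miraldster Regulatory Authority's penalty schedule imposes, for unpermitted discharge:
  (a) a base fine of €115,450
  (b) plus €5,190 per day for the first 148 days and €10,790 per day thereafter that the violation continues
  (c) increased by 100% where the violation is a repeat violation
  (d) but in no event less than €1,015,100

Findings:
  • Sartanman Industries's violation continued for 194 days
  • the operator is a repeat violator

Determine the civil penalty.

€2,759,820

First 148 days: 148 × €5,190 = €768,120
Remaining days: (194 − 148) × €10,790 = €496,340
Per-day component: €768,120 + €496,340 = €1,264,460
Base plus per-day: €115,450 + €1,264,460 = €1,379,910
Enhancement: 100% of €1,379,910 = €1,379,910
Enhanced fine: €1,379,910 + €1,379,910 = €2,759,820
Minimum €1,015,100: €2,759,820 meets the minimum, no increase.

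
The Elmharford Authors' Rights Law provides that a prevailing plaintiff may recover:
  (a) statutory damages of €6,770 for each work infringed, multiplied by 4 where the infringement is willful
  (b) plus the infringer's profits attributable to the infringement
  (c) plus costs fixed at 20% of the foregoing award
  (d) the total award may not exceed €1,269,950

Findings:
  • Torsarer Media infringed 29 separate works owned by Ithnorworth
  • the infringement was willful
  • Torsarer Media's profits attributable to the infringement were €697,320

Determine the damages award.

€1,269,950

Statutory damages: 29 × €6,770 = €196,330
Multiplied by 4: 4 × €196,330 = €785,320
Combined award: €785,320 + €697,320 = €1,482,640
Costs: 20% of €1,482,640 = €296,528
Award plus costs: €1,482,640 + €296,528 = €1,779,168
Cap at €1,269,950: €1,779,168 exceeds the cap → €1,269,950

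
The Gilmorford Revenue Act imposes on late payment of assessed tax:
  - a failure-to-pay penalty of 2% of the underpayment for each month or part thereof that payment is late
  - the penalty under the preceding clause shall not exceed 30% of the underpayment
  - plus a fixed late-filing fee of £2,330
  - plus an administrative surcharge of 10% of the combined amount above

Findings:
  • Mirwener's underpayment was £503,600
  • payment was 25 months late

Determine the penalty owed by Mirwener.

Accrued rate: 2% × 25 = 50%, capped at 30% → 30%
Failure-to-pay penalty: 30% of £503,600 = £151,080
Penalty before surcharge: £151,080 + £2,330 = £153,410
Administrative surcharge: 10% of £153,410 = £15,341
Total penalty: £153,410 + £15,341 = £168,751

£168,751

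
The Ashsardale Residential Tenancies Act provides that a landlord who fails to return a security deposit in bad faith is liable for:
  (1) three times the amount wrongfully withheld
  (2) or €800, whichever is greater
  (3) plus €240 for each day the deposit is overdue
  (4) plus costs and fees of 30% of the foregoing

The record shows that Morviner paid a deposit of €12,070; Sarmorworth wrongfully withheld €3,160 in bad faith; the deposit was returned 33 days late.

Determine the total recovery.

Trebled: 3 × €3,160 = €9,480
Minimum €800: €9,480 meets the minimum, no increase.
Late-return penalty: 33 × €240 = €7,920
Damages plus late penalty: €9,480 + €7,920 = €17,400
Costs and fees: 30% of €17,400 = €5,220
Total recovery: €17,400 + €5,220 = €22,620

€22,620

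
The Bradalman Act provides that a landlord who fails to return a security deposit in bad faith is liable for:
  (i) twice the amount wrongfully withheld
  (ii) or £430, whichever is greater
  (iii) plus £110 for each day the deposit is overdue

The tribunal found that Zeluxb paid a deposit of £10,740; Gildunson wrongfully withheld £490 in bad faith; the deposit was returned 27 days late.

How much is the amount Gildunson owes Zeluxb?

Doubled: 2 × £490 = £980
Minimum £430: £980 meets the minimum, no increase.
Late-return penalty: 27 × £110 = £2,970
Damages plus late penalty: £980 + £2,970 = £3,950

£3,950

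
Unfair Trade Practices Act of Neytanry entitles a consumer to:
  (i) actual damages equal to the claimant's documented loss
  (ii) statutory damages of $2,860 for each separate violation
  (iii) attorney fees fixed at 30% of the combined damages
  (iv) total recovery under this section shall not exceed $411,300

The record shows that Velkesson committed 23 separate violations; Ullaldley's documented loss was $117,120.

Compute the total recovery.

Statutory damages: 23 × $2,860 = $65,780
Combined damages: $117,120 + $65,780 = $182,900
Attorney fees: 30% of $182,900 = $54,870
Total before cap: $182,900 + $54,870 = $237,770
Cap at $411,300: $237,770 is within the cap, no reduction.

$237,770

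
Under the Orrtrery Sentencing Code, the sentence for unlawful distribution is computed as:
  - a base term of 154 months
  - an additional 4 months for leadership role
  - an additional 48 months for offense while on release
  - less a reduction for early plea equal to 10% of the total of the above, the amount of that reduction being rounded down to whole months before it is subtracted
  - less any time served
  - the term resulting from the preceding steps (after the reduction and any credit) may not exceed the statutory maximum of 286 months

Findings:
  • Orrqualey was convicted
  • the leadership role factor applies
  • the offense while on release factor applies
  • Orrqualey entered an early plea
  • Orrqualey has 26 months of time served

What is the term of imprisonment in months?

160 months

Leadership role enhancement: +4 months
Offense while on release enhancement: +48 months
Adjusted term: 154 months + 4 months + 48 months = 206 months
Early plea reduction: 10% of 206 months = 20 months (rounded down)
After reduction: 206 − 20 = 186 months
Less time served: 186 months − 26 months = 160 months
Cap at 286 months: 160 months is within the cap, no reduction.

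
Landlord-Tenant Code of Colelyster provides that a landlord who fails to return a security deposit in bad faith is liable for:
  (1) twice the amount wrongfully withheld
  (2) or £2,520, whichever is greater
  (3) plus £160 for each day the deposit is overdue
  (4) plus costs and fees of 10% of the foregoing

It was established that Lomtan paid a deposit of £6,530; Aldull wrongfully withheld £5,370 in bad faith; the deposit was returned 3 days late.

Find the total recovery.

Recovery: £12,342

Doubled: 2 × £5,370 = £10,740
Minimum £2,520: £10,740 meets the minimum, no increase.
Late-return penalty: 3 × £160 = £480
Damages plus late penalty: £10,740 + £480 = £11,220
Costs and fees: 10% of £11,220 = £1,122
Total recovery: £11,220 + £1,122 = £12,342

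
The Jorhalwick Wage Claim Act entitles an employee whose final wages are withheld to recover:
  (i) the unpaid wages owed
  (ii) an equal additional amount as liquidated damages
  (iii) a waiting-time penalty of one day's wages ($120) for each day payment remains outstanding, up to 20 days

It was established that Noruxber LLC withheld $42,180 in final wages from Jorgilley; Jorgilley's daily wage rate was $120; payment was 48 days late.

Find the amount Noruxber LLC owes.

$86,760

Liquidated damages (equal amount): $42,180
Penalty days: min(48, 20) = 20
Waiting-time penalty: 20 × $120 = $2,400
Total award: $42,180 + $42,180 + $2,400 = $86,760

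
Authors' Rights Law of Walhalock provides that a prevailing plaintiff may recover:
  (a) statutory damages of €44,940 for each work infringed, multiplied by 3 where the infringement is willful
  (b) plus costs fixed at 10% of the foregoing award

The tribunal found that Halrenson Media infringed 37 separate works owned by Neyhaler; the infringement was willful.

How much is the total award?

Statutory damages: 37 × €44,940 = €1,662,780
Trebled: 3 × €1,662,780 = €4,988,340
Costs: 10% of €4,988,340 = €498,834
Award plus costs: €4,988,340 + €498,834 = €5,487,174

€5,487,174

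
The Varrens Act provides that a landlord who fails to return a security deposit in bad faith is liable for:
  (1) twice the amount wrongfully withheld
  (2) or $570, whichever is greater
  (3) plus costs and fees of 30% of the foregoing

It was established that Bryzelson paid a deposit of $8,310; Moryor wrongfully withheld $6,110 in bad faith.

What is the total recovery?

$15,886

Doubled: 2 × $6,110 = $12,220
Minimum $570: $12,220 meets the minimum, no increase.
Costs and fees: 30% of $12,220 = $3,666
Total recovery: $12,220 + $3,666 = $15,886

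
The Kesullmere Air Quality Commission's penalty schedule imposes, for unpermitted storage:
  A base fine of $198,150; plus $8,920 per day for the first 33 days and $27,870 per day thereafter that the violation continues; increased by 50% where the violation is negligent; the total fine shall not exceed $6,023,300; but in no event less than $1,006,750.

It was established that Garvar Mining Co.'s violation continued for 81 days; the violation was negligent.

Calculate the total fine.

Civil penalty: $2,745,405

First 33 days: 33 × $8,920 = $294,360
Remaining days: (81 − 33) × $27,870 = $1,337,760
Per-day component: $294,360 + $1,337,760 = $1,632,120
Base plus per-day: $198,150 + $1,632,120 = $1,830,270
Enhancement: 50% of $1,830,270 = $915,135
Enhanced fine: $1,830,270 + $915,135 = $2,745,405
Cap at $6,023,300: $2,745,405 is within the cap, no reduction.
Minimum $1,006,750: $2,745,405 meets the minimum, no increase.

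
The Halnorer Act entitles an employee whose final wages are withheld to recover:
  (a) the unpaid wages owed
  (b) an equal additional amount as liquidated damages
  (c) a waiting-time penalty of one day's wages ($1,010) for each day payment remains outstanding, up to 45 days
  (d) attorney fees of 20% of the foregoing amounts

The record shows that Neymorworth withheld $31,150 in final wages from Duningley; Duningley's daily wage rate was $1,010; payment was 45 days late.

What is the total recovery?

Liquidated damages (equal amount): $31,150
Penalty days: min(45, 45) = 45
Waiting-time penalty: 45 × $1,010 = $45,450
Subtotal: $31,150 + $31,150 + $45,450 = $107,750
Attorney fees: 20% of $107,750 = $21,550
Total award: $107,750 + $21,550 = $129,300

$129,300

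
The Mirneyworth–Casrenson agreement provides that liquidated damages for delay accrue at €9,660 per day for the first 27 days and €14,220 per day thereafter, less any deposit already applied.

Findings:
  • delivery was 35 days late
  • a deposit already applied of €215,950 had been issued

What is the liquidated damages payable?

€158,630

First 27 days: 27 × €9,660 = €260,820
Remaining days: (35 − 27) × €14,220 = €113,760
Accrued per-day damages: €260,820 + €113,760 = €374,580
Less deposit already applied: €374,580 − €215,950 = €158,630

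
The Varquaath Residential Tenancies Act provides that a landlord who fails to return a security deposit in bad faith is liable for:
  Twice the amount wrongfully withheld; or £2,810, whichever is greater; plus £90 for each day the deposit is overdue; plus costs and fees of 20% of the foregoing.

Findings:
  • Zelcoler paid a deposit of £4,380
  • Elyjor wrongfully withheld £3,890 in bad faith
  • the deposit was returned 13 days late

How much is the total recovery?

Doubled: 2 × £3,890 = £7,780
Minimum £2,810: £7,780 meets the minimum, no increase.
Late-return penalty: 13 × £90 = £1,170
Damages plus late penalty: £7,780 + £1,170 = £8,950
Costs and fees: 20% of £8,950 = £1,790
Total recovery: £8,950 + £1,790 = £10,740

£10,740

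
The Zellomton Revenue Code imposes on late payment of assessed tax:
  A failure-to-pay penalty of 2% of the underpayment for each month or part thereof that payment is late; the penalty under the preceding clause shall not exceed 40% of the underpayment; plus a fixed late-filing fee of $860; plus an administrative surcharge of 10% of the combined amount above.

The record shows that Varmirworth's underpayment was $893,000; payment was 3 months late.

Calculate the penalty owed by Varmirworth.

Accrued rate: 2% × 3 = 6%, capped at 40% → 6%
Failure-to-pay penalty: 6% of $893,000 = $53,580
Penalty before surcharge: $53,580 + $860 = $54,440
Administrative surcharge: 10% of $54,440 = $5,444
Total penalty: $54,440 + $5,444 = $59,884

$59,884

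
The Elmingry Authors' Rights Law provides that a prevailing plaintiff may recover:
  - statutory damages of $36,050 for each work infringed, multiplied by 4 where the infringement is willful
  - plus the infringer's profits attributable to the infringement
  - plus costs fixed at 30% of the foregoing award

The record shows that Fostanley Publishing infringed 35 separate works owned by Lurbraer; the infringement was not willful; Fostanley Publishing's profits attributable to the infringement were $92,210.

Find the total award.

Statutory damages: 35 × $36,050 = $1,261,750
Infringement not willful: no ×4 enhancement.
Combined award: $1,261,750 + $92,210 = $1,353,960
Costs: 30% of $1,353,960 = $406,188
Award plus costs: $1,353,960 + $406,188 = $1,760,148

$1,760,148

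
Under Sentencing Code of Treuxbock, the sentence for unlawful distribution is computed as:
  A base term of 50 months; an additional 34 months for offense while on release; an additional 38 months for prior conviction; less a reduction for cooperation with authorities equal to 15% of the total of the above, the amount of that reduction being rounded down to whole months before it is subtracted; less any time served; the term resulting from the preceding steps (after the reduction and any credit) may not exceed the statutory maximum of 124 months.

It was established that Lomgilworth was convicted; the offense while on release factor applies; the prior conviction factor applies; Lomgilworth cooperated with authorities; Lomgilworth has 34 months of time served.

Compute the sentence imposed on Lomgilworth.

Offense while on release enhancement: +34 months
Prior conviction enhancement: +38 months
Adjusted term: 50 months + 34 months + 38 months = 122 months
Cooperation with authorities reduction: 15% of 122 months = 18 months (rounded down)
After reduction: 122 − 18 = 104 months
Less time served: 104 months − 34 months = 70 months
Cap at 124 months: 70 months is within the cap, no reduction.

70 months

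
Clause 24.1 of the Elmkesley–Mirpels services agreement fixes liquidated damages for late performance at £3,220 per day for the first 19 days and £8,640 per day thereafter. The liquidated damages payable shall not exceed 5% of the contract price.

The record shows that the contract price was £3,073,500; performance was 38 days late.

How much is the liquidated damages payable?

First 19 days: 19 × £3,220 = £61,180
Remaining days: (38 − 19) × £8,640 = £164,160
Accrued per-day damages: £61,180 + £164,160 = £225,340
Cap: 5% of £3,073,500 = £153,675
Cap at £153,675: £225,340 exceeds the cap → £153,675

£153,675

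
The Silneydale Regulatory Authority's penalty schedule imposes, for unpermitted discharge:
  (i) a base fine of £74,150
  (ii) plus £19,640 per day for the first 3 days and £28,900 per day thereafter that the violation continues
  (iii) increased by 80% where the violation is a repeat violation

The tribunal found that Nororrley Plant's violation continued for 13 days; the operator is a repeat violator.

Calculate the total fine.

First 3 days: 3 × £19,640 = £58,920
Remaining days: (13 − 3) × £28,900 = £289,000
Per-day component: £58,920 + £289,000 = £347,920
Base plus per-day: £74,150 + £347,920 = £422,070
Enhancement: 80% of £422,070 = £337,656
Enhanced fine: £422,070 + £337,656 = £759,726

£759,726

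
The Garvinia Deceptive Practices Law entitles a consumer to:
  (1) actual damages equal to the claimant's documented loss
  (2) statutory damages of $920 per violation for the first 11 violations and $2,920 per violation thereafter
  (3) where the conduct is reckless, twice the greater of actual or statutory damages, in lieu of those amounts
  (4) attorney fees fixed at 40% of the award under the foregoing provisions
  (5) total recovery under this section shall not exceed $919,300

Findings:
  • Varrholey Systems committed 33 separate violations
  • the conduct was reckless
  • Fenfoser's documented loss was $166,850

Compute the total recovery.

$467,180

First 11 violations: 11 × $920 = $10,120
Remaining violations: (33 − 11) × $2,920 = $64,240
Statutory damages: $10,120 + $64,240 = $74,360
Greater of actual damages ($166,850) or statutory damages ($74,360): $166,850
Doubled: 2 × $166,850 = $333,700
Attorney fees: 40% of $333,700 = $133,480
Total before cap: $333,700 + $133,480 = $467,180
Cap at $919,300: $467,180 is within the cap, no reduction.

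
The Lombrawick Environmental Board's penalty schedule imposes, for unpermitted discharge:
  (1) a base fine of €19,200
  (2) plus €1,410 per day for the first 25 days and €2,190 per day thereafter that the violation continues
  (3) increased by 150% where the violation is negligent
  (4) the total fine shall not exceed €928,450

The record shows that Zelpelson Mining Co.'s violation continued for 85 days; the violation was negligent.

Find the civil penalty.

First 25 days: 25 × €1,410 = €35,250
Remaining days: (85 − 25) × €2,190 = €131,400
Per-day component: €35,250 + €131,400 = €166,650
Base plus per-day: €19,200 + €166,650 = €185,850
Enhancement: 150% of €185,850 = €278,775
Enhanced fine: €185,850 + €278,775 = €464,625
Cap at €928,450: €464,625 is within the cap, no reduction.

€464,625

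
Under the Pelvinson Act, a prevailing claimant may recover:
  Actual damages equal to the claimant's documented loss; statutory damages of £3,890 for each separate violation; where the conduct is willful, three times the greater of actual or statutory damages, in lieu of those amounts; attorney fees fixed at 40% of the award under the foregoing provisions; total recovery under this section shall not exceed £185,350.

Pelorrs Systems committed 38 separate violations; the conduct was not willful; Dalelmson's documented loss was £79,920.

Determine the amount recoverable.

£185,350

Statutory damages: 38 × £3,890 = £147,820
Conduct not willful: the in-lieu enhancement does not apply.
Actual plus statutory damages: £79,920 + £147,820 = £227,740
Attorney fees: 40% of £227,740 = £91,096
Total before cap: £227,740 + £91,096 = £318,836
Cap at £185,350: £318,836 exceeds the cap → £185,350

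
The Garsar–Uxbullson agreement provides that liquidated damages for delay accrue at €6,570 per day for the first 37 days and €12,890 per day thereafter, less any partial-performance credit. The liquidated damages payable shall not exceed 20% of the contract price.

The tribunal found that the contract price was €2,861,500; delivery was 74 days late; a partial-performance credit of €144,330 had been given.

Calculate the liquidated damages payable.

€572,300

First 37 days: 37 × €6,570 = €243,090
Remaining days: (74 − 37) × €12,890 = €476,930
Accrued per-day damages: €243,090 + €476,930 = €720,020
Less partial-performance credit: €720,020 − €144,330 = €575,690
Cap: 20% of €2,861,500 = €572,300
Cap at €572,300: €575,690 exceeds the cap → €572,300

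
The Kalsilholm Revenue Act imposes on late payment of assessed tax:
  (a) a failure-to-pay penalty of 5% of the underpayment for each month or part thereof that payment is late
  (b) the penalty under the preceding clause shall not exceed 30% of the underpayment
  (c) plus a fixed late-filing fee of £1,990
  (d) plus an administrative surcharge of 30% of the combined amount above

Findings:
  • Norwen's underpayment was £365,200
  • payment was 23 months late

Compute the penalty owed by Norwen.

Accrued rate: 5% × 23 = 115%, capped at 30% → 30%
Failure-to-pay penalty: 30% of £365,200 = £109,560
Penalty before surcharge: £109,560 + £1,990 = £111,550
Administrative surcharge: 30% of £111,550 = £33,465
Total penalty: £111,550 + £33,465 = £145,015

£145,015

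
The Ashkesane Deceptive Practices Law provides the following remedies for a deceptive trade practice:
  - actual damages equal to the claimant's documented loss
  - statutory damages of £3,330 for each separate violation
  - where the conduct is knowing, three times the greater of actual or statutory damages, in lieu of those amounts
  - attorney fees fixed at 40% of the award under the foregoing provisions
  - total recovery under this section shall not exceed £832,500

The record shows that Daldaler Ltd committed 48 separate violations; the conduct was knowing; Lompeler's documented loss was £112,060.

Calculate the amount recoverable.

£671,328

Statutory damages: 48 × £3,330 = £159,840
Greater of actual damages (£112,060) or statutory damages (£159,840): £159,840
Trebled: 3 × £159,840 = £479,520
Attorney fees: 40% of £479,520 = £191,808
Total before cap: £479,520 + £191,808 = £671,328
Cap at £832,500: £671,328 is within the cap, no reduction.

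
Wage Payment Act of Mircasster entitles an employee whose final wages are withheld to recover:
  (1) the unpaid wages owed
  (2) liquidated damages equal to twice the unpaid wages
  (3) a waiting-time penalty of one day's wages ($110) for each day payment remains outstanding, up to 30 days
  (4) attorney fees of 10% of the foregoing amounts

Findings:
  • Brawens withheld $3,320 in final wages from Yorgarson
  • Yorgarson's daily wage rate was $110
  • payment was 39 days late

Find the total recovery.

Doubled: 2 × $3,320 = $6,640
Penalty days: min(39, 30) = 30
Waiting-time penalty: 30 × $110 = $3,300
Subtotal: $3,320 + $6,640 + $3,300 = $13,260
Attorney fees: 10% of $13,260 = $1,326
Total award: $13,260 + $1,326 = $14,586

$14,586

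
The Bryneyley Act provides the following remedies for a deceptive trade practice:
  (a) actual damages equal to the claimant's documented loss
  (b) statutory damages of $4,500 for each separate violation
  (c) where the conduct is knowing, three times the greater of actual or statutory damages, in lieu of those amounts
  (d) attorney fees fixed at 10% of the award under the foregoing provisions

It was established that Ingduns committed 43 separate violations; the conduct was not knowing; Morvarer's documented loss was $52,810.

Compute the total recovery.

$270,941

Statutory damages: 43 × $4,500 = $193,500
Conduct not knowing: the in-lieu enhancement does not apply.
Actual plus statutory damages: $52,810 + $193,500 = $246,310
Attorney fees: 10% of $246,310 = $24,631
Total recovery: $246,310 + $24,631 = $270,941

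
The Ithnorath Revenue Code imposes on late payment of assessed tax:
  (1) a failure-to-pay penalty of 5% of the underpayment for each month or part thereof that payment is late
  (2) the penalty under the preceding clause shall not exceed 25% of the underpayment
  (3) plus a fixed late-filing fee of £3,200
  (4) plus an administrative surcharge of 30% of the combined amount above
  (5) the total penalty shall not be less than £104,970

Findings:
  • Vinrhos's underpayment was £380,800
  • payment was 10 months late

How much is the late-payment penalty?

£127,920

Accrued rate: 5% × 10 = 50%, capped at 25% → 25%
Failure-to-pay penalty: 25% of £380,800 = £95,200
Penalty before surcharge: £95,200 + £3,200 = £98,400
Administrative surcharge: 30% of £98,400 = £29,520
Total penalty: £98,400 + £29,520 = £127,920
Minimum £104,970: £127,920 meets the minimum, no increase.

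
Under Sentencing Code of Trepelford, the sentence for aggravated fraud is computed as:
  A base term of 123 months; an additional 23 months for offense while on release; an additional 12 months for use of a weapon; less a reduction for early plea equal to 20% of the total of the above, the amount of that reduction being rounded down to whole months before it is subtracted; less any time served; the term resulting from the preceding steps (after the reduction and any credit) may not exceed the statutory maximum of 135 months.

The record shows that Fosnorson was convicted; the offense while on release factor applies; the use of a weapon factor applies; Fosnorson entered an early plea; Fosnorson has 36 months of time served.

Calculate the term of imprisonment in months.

91 months

Offense while on release enhancement: +23 months
Use of a weapon enhancement: +12 months
Adjusted term: 123 months + 23 months + 12 months = 158 months
Early plea reduction: 20% of 158 months = 31 months (rounded down)
After reduction: 158 − 31 = 127 months
Less time served: 127 months − 36 months = 91 months
Cap at 135 months: 91 months is within the cap, no reduction.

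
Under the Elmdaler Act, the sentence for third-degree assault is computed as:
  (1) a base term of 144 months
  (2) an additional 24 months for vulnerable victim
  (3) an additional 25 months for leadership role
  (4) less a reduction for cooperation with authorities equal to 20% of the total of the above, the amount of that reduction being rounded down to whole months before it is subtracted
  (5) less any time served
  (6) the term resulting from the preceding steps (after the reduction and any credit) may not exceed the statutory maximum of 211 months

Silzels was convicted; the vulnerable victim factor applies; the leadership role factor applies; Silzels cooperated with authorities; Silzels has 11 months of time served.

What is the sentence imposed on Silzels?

144 months

Vulnerable victim enhancement: +24 months
Leadership role enhancement: +25 months
Adjusted term: 144 months + 24 months + 25 months = 193 months
Cooperation with authorities reduction: 20% of 193 months = 38 months (rounded down)
After reduction: 193 − 38 = 155 months
Less time served: 155 months − 11 months = 144 months
Cap at 211 months: 144 months is within the cap, no reduction.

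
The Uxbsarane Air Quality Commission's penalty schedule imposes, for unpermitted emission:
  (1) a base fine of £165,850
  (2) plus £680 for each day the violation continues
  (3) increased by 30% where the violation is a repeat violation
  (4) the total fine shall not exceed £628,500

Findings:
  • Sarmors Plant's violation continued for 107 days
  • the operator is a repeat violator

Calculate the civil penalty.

£310,193

Per-day component: 107 × £680 = £72,760
Base plus per-day: £165,850 + £72,760 = £238,610
Enhancement: 30% of £238,610 = £71,583
Enhanced fine: £238,610 + £71,583 = £310,193
Cap at £628,500: £310,193 is within the cap, no reduction.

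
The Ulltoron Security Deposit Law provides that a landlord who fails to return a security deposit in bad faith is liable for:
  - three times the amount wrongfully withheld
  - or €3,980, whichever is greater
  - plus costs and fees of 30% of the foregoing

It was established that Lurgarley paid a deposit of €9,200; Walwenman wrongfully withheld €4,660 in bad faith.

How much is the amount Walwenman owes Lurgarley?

€18,174

Trebled: 3 × €4,660 = €13,980
Minimum €3,980: €13,980 meets the minimum, no increase.
Costs and fees: 30% of €13,980 = €4,194
Total recovery: €13,980 + €4,194 = €18,174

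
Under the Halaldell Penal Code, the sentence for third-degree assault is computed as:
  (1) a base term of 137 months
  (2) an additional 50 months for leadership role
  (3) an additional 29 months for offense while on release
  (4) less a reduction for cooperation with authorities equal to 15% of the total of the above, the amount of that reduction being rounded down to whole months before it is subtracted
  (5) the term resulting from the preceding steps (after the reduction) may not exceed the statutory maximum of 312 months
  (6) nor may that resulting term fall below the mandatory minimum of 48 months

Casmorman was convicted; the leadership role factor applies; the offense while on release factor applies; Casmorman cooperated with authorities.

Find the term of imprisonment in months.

Leadership role enhancement: +50 months
Offense while on release enhancement: +29 months
Adjusted term: 137 months + 50 months + 29 months = 216 months
Cooperation with authorities reduction: 15% of 216 months = 32 months (rounded down)
After reduction: 216 − 32 = 184 months
Cap at 312 months: 184 months is within the cap, no reduction.
Minimum 48 months: 184 months meets the minimum, no increase.

184 months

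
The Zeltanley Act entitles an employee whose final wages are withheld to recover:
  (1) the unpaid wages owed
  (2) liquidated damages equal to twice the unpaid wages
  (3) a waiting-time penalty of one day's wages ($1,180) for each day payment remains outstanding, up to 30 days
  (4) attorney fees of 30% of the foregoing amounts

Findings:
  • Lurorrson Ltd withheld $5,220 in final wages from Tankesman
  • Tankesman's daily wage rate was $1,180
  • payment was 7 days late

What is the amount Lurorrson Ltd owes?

Doubled: 2 × $5,220 = $10,440
Penalty days: min(7, 30) = 7
Waiting-time penalty: 7 × $1,180 = $8,260
Subtotal: $5,220 + $10,440 + $8,260 = $23,920
Attorney fees: 30% of $23,920 = $7,176
Total award: $23,920 + $7,176 = $31,096

Total award: $31,096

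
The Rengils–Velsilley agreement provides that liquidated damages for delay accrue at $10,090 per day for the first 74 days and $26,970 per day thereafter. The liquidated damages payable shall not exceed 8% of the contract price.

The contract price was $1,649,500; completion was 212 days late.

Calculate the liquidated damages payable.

$131,960

First 74 days: 74 × $10,090 = $746,660
Remaining days: (212 − 74) × $26,970 = $3,721,860
Accrued per-day damages: $746,660 + $3,721,860 = $4,468,520
Cap: 8% of $1,649,500 = $131,960
Cap at $131,960: $4,468,520 exceeds the cap → $131,960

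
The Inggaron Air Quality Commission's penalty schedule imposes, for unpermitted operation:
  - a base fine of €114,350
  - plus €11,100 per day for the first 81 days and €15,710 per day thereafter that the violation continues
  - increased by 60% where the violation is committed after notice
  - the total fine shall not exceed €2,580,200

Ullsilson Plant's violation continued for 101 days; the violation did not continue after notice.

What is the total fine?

First 81 days: 81 × €11,100 = €899,100
Remaining days: (101 − 81) × €15,710 = €314,200
Per-day component: €899,100 + €314,200 = €1,213,300
Base plus per-day: €114,350 + €1,213,300 = €1,327,650
The violation did not continue after notice: no 60% increase.
Cap at €2,580,200: €1,327,650 is within the cap, no reduction.

€1,327,650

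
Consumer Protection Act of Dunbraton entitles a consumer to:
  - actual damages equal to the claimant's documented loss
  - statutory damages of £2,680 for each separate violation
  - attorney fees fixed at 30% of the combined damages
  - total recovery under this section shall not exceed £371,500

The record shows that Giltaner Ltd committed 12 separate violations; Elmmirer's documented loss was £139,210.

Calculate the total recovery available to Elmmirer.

£222,781

Statutory damages: 12 × £2,680 = £32,160
Combined damages: £139,210 + £32,160 = £171,370
Attorney fees: 30% of £171,370 = £51,411
Total before cap: £171,370 + £51,411 = £222,781
Cap at £371,500: £222,781 is within the cap, no reduction.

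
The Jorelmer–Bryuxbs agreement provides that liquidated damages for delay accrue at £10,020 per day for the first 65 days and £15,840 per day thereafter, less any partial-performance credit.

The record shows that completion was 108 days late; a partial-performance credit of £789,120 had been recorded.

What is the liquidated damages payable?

First 65 days: 65 × £10,020 = £651,300
Remaining days: (108 − 65) × £15,840 = £681,120
Accrued per-day damages: £651,300 + £681,120 = £1,332,420
Less partial-performance credit: £1,332,420 − £789,120 = £543,300

Liquidated damages: £543,300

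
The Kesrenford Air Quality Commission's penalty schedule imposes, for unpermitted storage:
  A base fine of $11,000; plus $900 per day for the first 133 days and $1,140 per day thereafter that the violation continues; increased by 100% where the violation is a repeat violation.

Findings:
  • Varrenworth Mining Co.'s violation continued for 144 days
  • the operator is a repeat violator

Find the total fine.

First 133 days: 133 × $900 = $119,700
Remaining days: (144 − 133) × $1,140 = $12,540
Per-day component: $119,700 + $12,540 = $132,240
Base plus per-day: $11,000 + $132,240 = $143,240
Enhancement: 100% of $143,240 = $143,240
Enhanced fine: $143,240 + $143,240 = $286,480

$286,480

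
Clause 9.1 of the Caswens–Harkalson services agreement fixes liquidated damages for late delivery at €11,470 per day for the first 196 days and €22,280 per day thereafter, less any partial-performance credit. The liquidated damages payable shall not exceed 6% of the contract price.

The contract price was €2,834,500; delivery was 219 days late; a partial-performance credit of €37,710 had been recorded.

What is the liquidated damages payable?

First 196 days: 196 × €11,470 = €2,248,120
Remaining days: (219 − 196) × €22,280 = €512,440
Accrued per-day damages: €2,248,120 + €512,440 = €2,760,560
Less partial-performance credit: €2,760,560 − €37,710 = €2,722,850
Cap: 6% of €2,834,500 = €170,070
Cap at €170,070: €2,722,850 exceeds the cap → €170,070

Liquidated damages: €170,070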